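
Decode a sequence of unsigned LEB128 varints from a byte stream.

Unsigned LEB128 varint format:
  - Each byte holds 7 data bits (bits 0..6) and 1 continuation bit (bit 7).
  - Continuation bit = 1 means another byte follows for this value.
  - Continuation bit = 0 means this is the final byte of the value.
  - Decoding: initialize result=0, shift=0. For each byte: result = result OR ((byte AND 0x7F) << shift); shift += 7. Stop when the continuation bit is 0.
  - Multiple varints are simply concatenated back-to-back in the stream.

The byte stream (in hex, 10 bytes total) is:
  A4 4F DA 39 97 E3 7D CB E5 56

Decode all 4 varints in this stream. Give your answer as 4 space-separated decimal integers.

Answer: 10148 7386 2060695 1422027

Derivation:
  byte[0]=0xA4 cont=1 payload=0x24=36: acc |= 36<<0 -> acc=36 shift=7
  byte[1]=0x4F cont=0 payload=0x4F=79: acc |= 79<<7 -> acc=10148 shift=14 [end]
Varint 1: bytes[0:2] = A4 4F -> value 10148 (2 byte(s))
  byte[2]=0xDA cont=1 payload=0x5A=90: acc |= 90<<0 -> acc=90 shift=7
  byte[3]=0x39 cont=0 payload=0x39=57: acc |= 57<<7 -> acc=7386 shift=14 [end]
Varint 2: bytes[2:4] = DA 39 -> value 7386 (2 byte(s))
  byte[4]=0x97 cont=1 payload=0x17=23: acc |= 23<<0 -> acc=23 shift=7
  byte[5]=0xE3 cont=1 payload=0x63=99: acc |= 99<<7 -> acc=12695 shift=14
  byte[6]=0x7D cont=0 payload=0x7D=125: acc |= 125<<14 -> acc=2060695 shift=21 [end]
Varint 3: bytes[4:7] = 97 E3 7D -> value 2060695 (3 byte(s))
  byte[7]=0xCB cont=1 payload=0x4B=75: acc |= 75<<0 -> acc=75 shift=7
  byte[8]=0xE5 cont=1 payload=0x65=101: acc |= 101<<7 -> acc=13003 shift=14
  byte[9]=0x56 cont=0 payload=0x56=86: acc |= 86<<14 -> acc=1422027 shift=21 [end]
Varint 4: bytes[7:10] = CB E5 56 -> value 1422027 (3 byte(s))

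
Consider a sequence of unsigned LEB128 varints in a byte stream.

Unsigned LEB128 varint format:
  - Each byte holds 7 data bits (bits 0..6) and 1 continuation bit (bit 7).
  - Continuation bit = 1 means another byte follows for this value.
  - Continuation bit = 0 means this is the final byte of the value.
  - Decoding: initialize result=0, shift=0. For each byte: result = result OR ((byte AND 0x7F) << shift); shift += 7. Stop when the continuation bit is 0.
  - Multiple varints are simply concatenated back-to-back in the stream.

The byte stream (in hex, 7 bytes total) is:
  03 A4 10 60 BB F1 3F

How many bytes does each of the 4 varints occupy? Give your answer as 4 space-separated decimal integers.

  byte[0]=0x03 cont=0 payload=0x03=3: acc |= 3<<0 -> acc=3 shift=7 [end]
Varint 1: bytes[0:1] = 03 -> value 3 (1 byte(s))
  byte[1]=0xA4 cont=1 payload=0x24=36: acc |= 36<<0 -> acc=36 shift=7
  byte[2]=0x10 cont=0 payload=0x10=16: acc |= 16<<7 -> acc=2084 shift=14 [end]
Varint 2: bytes[1:3] = A4 10 -> value 2084 (2 byte(s))
  byte[3]=0x60 cont=0 payload=0x60=96: acc |= 96<<0 -> acc=96 shift=7 [end]
Varint 3: bytes[3:4] = 60 -> value 96 (1 byte(s))
  byte[4]=0xBB cont=1 payload=0x3B=59: acc |= 59<<0 -> acc=59 shift=7
  byte[5]=0xF1 cont=1 payload=0x71=113: acc |= 113<<7 -> acc=14523 shift=14
  byte[6]=0x3F cont=0 payload=0x3F=63: acc |= 63<<14 -> acc=1046715 shift=21 [end]
Varint 4: bytes[4:7] = BB F1 3F -> value 1046715 (3 byte(s))

Answer: 1 2 1 3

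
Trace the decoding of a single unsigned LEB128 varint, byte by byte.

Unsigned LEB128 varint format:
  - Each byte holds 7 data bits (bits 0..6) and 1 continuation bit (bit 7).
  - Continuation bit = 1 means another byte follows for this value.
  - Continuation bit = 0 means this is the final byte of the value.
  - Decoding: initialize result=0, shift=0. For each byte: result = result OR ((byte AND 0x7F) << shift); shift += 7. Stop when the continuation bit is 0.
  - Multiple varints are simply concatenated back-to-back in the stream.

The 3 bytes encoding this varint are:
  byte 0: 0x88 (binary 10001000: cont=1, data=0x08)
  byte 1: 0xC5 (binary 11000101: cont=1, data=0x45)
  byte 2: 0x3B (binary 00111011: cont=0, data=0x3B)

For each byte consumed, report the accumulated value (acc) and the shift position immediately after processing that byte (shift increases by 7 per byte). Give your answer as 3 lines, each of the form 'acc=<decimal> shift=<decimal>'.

Answer: acc=8 shift=7
acc=8840 shift=14
acc=975496 shift=21

Derivation:
byte 0=0x88: payload=0x08=8, contrib = 8<<0 = 8; acc -> 8, shift -> 7
byte 1=0xC5: payload=0x45=69, contrib = 69<<7 = 8832; acc -> 8840, shift -> 14
byte 2=0x3B: payload=0x3B=59, contrib = 59<<14 = 966656; acc -> 975496, shift -> 21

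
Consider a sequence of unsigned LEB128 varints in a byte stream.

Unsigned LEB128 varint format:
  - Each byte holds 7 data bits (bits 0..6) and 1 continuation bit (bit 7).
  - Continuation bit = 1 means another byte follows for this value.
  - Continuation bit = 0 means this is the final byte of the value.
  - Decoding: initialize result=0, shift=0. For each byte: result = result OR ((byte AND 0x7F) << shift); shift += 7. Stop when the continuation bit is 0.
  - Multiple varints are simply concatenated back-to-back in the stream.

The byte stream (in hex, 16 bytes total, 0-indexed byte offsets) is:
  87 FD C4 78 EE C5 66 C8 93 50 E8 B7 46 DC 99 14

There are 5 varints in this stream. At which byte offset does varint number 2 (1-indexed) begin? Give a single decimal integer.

Answer: 4

Derivation:
  byte[0]=0x87 cont=1 payload=0x07=7: acc |= 7<<0 -> acc=7 shift=7
  byte[1]=0xFD cont=1 payload=0x7D=125: acc |= 125<<7 -> acc=16007 shift=14
  byte[2]=0xC4 cont=1 payload=0x44=68: acc |= 68<<14 -> acc=1130119 shift=21
  byte[3]=0x78 cont=0 payload=0x78=120: acc |= 120<<21 -> acc=252788359 shift=28 [end]
Varint 1: bytes[0:4] = 87 FD C4 78 -> value 252788359 (4 byte(s))
  byte[4]=0xEE cont=1 payload=0x6E=110: acc |= 110<<0 -> acc=110 shift=7
  byte[5]=0xC5 cont=1 payload=0x45=69: acc |= 69<<7 -> acc=8942 shift=14
  byte[6]=0x66 cont=0 payload=0x66=102: acc |= 102<<14 -> acc=1680110 shift=21 [end]
Varint 2: bytes[4:7] = EE C5 66 -> value 1680110 (3 byte(s))
  byte[7]=0xC8 cont=1 payload=0x48=72: acc |= 72<<0 -> acc=72 shift=7
  byte[8]=0x93 cont=1 payload=0x13=19: acc |= 19<<7 -> acc=2504 shift=14
  byte[9]=0x50 cont=0 payload=0x50=80: acc |= 80<<14 -> acc=1313224 shift=21 [end]
Varint 3: bytes[7:10] = C8 93 50 -> value 1313224 (3 byte(s))
  byte[10]=0xE8 cont=1 payload=0x68=104: acc |= 104<<0 -> acc=104 shift=7
  byte[11]=0xB7 cont=1 payload=0x37=55: acc |= 55<<7 -> acc=7144 shift=14
  byte[12]=0x46 cont=0 payload=0x46=70: acc |= 70<<14 -> acc=1154024 shift=21 [end]
Varint 4: bytes[10:13] = E8 B7 46 -> value 1154024 (3 byte(s))
  byte[13]=0xDC cont=1 payload=0x5C=92: acc |= 92<<0 -> acc=92 shift=7
  byte[14]=0x99 cont=1 payload=0x19=25: acc |= 25<<7 -> acc=3292 shift=14
  byte[15]=0x14 cont=0 payload=0x14=20: acc |= 20<<14 -> acc=330972 shift=21 [end]
Varint 5: bytes[13:16] = DC 99 14 -> value 330972 (3 byte(s))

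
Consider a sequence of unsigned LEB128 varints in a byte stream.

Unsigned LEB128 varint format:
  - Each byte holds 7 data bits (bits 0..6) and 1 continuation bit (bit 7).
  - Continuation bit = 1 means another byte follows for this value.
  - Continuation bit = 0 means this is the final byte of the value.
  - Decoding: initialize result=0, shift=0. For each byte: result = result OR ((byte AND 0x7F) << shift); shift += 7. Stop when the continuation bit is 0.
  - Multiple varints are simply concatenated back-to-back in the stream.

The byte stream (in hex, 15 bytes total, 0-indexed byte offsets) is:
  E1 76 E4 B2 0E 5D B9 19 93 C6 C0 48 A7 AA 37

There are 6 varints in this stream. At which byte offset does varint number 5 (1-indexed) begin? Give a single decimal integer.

  byte[0]=0xE1 cont=1 payload=0x61=97: acc |= 97<<0 -> acc=97 shift=7
  byte[1]=0x76 cont=0 payload=0x76=118: acc |= 118<<7 -> acc=15201 shift=14 [end]
Varint 1: bytes[0:2] = E1 76 -> value 15201 (2 byte(s))
  byte[2]=0xE4 cont=1 payload=0x64=100: acc |= 100<<0 -> acc=100 shift=7
  byte[3]=0xB2 cont=1 payload=0x32=50: acc |= 50<<7 -> acc=6500 shift=14
  byte[4]=0x0E cont=0 payload=0x0E=14: acc |= 14<<14 -> acc=235876 shift=21 [end]
Varint 2: bytes[2:5] = E4 B2 0E -> value 235876 (3 byte(s))
  byte[5]=0x5D cont=0 payload=0x5D=93: acc |= 93<<0 -> acc=93 shift=7 [end]
Varint 3: bytes[5:6] = 5D -> value 93 (1 byte(s))
  byte[6]=0xB9 cont=1 payload=0x39=57: acc |= 57<<0 -> acc=57 shift=7
  byte[7]=0x19 cont=0 payload=0x19=25: acc |= 25<<7 -> acc=3257 shift=14 [end]
Varint 4: bytes[6:8] = B9 19 -> value 3257 (2 byte(s))
  byte[8]=0x93 cont=1 payload=0x13=19: acc |= 19<<0 -> acc=19 shift=7
  byte[9]=0xC6 cont=1 payload=0x46=70: acc |= 70<<7 -> acc=8979 shift=14
  byte[10]=0xC0 cont=1 payload=0x40=64: acc |= 64<<14 -> acc=1057555 shift=21
  byte[11]=0x48 cont=0 payload=0x48=72: acc |= 72<<21 -> acc=152052499 shift=28 [end]
Varint 5: bytes[8:12] = 93 C6 C0 48 -> value 152052499 (4 byte(s))
  byte[12]=0xA7 cont=1 payload=0x27=39: acc |= 39<<0 -> acc=39 shift=7
  byte[13]=0xAA cont=1 payload=0x2A=42: acc |= 42<<7 -> acc=5415 shift=14
  byte[14]=0x37 cont=0 payload=0x37=55: acc |= 55<<14 -> acc=906535 shift=21 [end]
Varint 6: bytes[12:15] = A7 AA 37 -> value 906535 (3 byte(s))

Answer: 8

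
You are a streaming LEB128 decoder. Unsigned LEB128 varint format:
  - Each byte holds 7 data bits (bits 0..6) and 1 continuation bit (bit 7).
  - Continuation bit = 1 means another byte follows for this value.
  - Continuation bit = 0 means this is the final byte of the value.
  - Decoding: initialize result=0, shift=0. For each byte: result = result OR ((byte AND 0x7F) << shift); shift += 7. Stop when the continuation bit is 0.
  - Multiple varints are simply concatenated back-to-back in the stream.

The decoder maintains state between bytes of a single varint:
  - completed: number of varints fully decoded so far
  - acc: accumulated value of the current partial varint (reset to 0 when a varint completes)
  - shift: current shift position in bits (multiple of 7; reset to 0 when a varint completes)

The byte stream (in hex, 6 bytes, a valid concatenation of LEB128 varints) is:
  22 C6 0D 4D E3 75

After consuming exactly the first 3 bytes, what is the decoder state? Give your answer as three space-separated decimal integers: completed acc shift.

Answer: 2 0 0

Derivation:
byte[0]=0x22 cont=0 payload=0x22: varint #1 complete (value=34); reset -> completed=1 acc=0 shift=0
byte[1]=0xC6 cont=1 payload=0x46: acc |= 70<<0 -> completed=1 acc=70 shift=7
byte[2]=0x0D cont=0 payload=0x0D: varint #2 complete (value=1734); reset -> completed=2 acc=0 shift=0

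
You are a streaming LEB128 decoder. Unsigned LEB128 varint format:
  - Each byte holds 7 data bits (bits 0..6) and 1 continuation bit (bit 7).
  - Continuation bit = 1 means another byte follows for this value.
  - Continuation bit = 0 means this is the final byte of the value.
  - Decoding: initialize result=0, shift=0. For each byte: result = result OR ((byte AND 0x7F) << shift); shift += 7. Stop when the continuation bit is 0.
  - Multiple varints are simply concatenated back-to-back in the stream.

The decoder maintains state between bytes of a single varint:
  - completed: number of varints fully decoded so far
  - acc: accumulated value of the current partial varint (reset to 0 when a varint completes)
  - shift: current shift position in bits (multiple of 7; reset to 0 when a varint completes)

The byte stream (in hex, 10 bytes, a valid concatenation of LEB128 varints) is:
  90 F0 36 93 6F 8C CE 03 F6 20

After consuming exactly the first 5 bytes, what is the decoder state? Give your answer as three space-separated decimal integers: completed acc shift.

byte[0]=0x90 cont=1 payload=0x10: acc |= 16<<0 -> completed=0 acc=16 shift=7
byte[1]=0xF0 cont=1 payload=0x70: acc |= 112<<7 -> completed=0 acc=14352 shift=14
byte[2]=0x36 cont=0 payload=0x36: varint #1 complete (value=899088); reset -> completed=1 acc=0 shift=0
byte[3]=0x93 cont=1 payload=0x13: acc |= 19<<0 -> completed=1 acc=19 shift=7
byte[4]=0x6F cont=0 payload=0x6F: varint #2 complete (value=14227); reset -> completed=2 acc=0 shift=0

Answer: 2 0 0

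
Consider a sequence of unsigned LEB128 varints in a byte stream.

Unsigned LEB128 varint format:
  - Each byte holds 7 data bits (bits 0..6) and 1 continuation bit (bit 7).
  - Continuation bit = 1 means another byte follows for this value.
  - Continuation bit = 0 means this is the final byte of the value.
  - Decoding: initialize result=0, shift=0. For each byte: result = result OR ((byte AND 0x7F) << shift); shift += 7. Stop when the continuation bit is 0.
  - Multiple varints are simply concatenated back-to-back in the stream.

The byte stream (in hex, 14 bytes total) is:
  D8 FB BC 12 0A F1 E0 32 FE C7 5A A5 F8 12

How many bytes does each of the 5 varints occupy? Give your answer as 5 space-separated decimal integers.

  byte[0]=0xD8 cont=1 payload=0x58=88: acc |= 88<<0 -> acc=88 shift=7
  byte[1]=0xFB cont=1 payload=0x7B=123: acc |= 123<<7 -> acc=15832 shift=14
  byte[2]=0xBC cont=1 payload=0x3C=60: acc |= 60<<14 -> acc=998872 shift=21
  byte[3]=0x12 cont=0 payload=0x12=18: acc |= 18<<21 -> acc=38747608 shift=28 [end]
Varint 1: bytes[0:4] = D8 FB BC 12 -> value 38747608 (4 byte(s))
  byte[4]=0x0A cont=0 payload=0x0A=10: acc |= 10<<0 -> acc=10 shift=7 [end]
Varint 2: bytes[4:5] = 0A -> value 10 (1 byte(s))
  byte[5]=0xF1 cont=1 payload=0x71=113: acc |= 113<<0 -> acc=113 shift=7
  byte[6]=0xE0 cont=1 payload=0x60=96: acc |= 96<<7 -> acc=12401 shift=14
  byte[7]=0x32 cont=0 payload=0x32=50: acc |= 50<<14 -> acc=831601 shift=21 [end]
Varint 3: bytes[5:8] = F1 E0 32 -> value 831601 (3 byte(s))
  byte[8]=0xFE cont=1 payload=0x7E=126: acc |= 126<<0 -> acc=126 shift=7
  byte[9]=0xC7 cont=1 payload=0x47=71: acc |= 71<<7 -> acc=9214 shift=14
  byte[10]=0x5A cont=0 payload=0x5A=90: acc |= 90<<14 -> acc=1483774 shift=21 [end]
Varint 4: bytes[8:11] = FE C7 5A -> value 1483774 (3 byte(s))
  byte[11]=0xA5 cont=1 payload=0x25=37: acc |= 37<<0 -> acc=37 shift=7
  byte[12]=0xF8 cont=1 payload=0x78=120: acc |= 120<<7 -> acc=15397 shift=14
  byte[13]=0x12 cont=0 payload=0x12=18: acc |= 18<<14 -> acc=310309 shift=21 [end]
Varint 5: bytes[11:14] = A5 F8 12 -> value 310309 (3 byte(s))

Answer: 4 1 3 3 3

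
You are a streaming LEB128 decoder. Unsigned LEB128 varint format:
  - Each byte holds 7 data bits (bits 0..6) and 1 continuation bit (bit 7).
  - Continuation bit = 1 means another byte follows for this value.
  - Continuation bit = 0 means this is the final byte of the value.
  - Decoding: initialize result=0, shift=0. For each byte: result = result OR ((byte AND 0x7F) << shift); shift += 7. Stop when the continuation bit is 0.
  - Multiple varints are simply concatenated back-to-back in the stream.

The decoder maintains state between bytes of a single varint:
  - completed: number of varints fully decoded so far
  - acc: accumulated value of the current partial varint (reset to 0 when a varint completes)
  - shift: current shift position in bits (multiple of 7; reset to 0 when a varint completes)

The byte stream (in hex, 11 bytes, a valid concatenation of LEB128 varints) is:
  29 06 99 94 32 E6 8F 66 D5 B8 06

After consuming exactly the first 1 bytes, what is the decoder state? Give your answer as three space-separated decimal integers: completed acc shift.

byte[0]=0x29 cont=0 payload=0x29: varint #1 complete (value=41); reset -> completed=1 acc=0 shift=0

Answer: 1 0 0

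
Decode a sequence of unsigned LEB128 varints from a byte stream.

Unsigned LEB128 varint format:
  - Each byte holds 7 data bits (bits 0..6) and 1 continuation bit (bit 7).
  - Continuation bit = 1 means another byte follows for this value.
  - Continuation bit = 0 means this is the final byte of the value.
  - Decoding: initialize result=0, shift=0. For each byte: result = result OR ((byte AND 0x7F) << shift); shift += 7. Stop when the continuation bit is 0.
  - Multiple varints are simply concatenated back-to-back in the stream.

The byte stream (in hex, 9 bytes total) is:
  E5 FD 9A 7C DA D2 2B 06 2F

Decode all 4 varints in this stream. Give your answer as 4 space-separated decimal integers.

Answer: 260488933 715098 6 47

Derivation:
  byte[0]=0xE5 cont=1 payload=0x65=101: acc |= 101<<0 -> acc=101 shift=7
  byte[1]=0xFD cont=1 payload=0x7D=125: acc |= 125<<7 -> acc=16101 shift=14
  byte[2]=0x9A cont=1 payload=0x1A=26: acc |= 26<<14 -> acc=442085 shift=21
  byte[3]=0x7C cont=0 payload=0x7C=124: acc |= 124<<21 -> acc=260488933 shift=28 [end]
Varint 1: bytes[0:4] = E5 FD 9A 7C -> value 260488933 (4 byte(s))
  byte[4]=0xDA cont=1 payload=0x5A=90: acc |= 90<<0 -> acc=90 shift=7
  byte[5]=0xD2 cont=1 payload=0x52=82: acc |= 82<<7 -> acc=10586 shift=14
  byte[6]=0x2B cont=0 payload=0x2B=43: acc |= 43<<14 -> acc=715098 shift=21 [end]
Varint 2: bytes[4:7] = DA D2 2B -> value 715098 (3 byte(s))
  byte[7]=0x06 cont=0 payload=0x06=6: acc |= 6<<0 -> acc=6 shift=7 [end]
Varint 3: bytes[7:8] = 06 -> value 6 (1 byte(s))
  byte[8]=0x2F cont=0 payload=0x2F=47: acc |= 47<<0 -> acc=47 shift=7 [end]
Varint 4: bytes[8:9] = 2F -> value 47 (1 byte(s))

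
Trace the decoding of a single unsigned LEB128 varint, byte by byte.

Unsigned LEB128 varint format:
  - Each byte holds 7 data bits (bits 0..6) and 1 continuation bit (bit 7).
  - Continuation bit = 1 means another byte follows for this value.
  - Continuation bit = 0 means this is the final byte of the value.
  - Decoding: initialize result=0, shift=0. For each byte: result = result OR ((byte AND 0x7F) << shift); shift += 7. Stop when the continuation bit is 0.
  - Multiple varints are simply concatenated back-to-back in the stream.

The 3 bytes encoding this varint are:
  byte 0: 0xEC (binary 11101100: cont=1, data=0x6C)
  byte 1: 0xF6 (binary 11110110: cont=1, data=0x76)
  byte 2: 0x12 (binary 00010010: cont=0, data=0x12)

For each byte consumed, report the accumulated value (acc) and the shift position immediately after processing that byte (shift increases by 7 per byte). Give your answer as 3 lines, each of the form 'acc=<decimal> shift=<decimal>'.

byte 0=0xEC: payload=0x6C=108, contrib = 108<<0 = 108; acc -> 108, shift -> 7
byte 1=0xF6: payload=0x76=118, contrib = 118<<7 = 15104; acc -> 15212, shift -> 14
byte 2=0x12: payload=0x12=18, contrib = 18<<14 = 294912; acc -> 310124, shift -> 21

Answer: acc=108 shift=7
acc=15212 shift=14
acc=310124 shift=21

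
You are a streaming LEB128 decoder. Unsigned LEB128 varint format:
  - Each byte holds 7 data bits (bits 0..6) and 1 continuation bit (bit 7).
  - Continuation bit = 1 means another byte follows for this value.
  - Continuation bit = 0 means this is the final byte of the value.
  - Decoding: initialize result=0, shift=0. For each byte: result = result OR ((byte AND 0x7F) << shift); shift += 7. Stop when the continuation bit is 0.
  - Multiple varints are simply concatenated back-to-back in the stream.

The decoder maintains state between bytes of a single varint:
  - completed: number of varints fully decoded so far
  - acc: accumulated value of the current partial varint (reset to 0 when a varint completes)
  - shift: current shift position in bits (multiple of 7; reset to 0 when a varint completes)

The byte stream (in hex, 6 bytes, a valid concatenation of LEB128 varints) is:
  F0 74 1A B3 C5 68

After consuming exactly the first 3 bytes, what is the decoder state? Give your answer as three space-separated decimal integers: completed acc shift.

Answer: 2 0 0

Derivation:
byte[0]=0xF0 cont=1 payload=0x70: acc |= 112<<0 -> completed=0 acc=112 shift=7
byte[1]=0x74 cont=0 payload=0x74: varint #1 complete (value=14960); reset -> completed=1 acc=0 shift=0
byte[2]=0x1A cont=0 payload=0x1A: varint #2 complete (value=26); reset -> completed=2 acc=0 shift=0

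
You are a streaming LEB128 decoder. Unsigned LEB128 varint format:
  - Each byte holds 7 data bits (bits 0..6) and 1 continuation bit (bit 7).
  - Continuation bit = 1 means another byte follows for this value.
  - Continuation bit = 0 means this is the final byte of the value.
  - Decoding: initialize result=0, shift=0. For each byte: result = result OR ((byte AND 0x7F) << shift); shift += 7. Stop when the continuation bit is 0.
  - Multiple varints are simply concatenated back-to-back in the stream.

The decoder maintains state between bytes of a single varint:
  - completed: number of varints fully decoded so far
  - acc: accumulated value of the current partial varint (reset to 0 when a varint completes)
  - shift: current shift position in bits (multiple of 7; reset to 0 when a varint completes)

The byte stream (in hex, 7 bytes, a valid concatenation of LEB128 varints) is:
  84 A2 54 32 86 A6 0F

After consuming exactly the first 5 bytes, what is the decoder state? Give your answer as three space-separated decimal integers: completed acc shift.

byte[0]=0x84 cont=1 payload=0x04: acc |= 4<<0 -> completed=0 acc=4 shift=7
byte[1]=0xA2 cont=1 payload=0x22: acc |= 34<<7 -> completed=0 acc=4356 shift=14
byte[2]=0x54 cont=0 payload=0x54: varint #1 complete (value=1380612); reset -> completed=1 acc=0 shift=0
byte[3]=0x32 cont=0 payload=0x32: varint #2 complete (value=50); reset -> completed=2 acc=0 shift=0
byte[4]=0x86 cont=1 payload=0x06: acc |= 6<<0 -> completed=2 acc=6 shift=7

Answer: 2 6 7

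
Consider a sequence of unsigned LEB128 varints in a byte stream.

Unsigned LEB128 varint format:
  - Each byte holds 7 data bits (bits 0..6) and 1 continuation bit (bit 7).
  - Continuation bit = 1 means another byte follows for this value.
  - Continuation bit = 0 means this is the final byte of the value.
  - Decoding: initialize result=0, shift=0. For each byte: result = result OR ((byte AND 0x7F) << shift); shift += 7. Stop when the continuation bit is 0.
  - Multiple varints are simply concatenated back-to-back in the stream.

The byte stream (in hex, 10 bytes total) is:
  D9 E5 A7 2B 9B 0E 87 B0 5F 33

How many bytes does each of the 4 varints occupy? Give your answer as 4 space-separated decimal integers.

  byte[0]=0xD9 cont=1 payload=0x59=89: acc |= 89<<0 -> acc=89 shift=7
  byte[1]=0xE5 cont=1 payload=0x65=101: acc |= 101<<7 -> acc=13017 shift=14
  byte[2]=0xA7 cont=1 payload=0x27=39: acc |= 39<<14 -> acc=651993 shift=21
  byte[3]=0x2B cont=0 payload=0x2B=43: acc |= 43<<21 -> acc=90829529 shift=28 [end]
Varint 1: bytes[0:4] = D9 E5 A7 2B -> value 90829529 (4 byte(s))
  byte[4]=0x9B cont=1 payload=0x1B=27: acc |= 27<<0 -> acc=27 shift=7
  byte[5]=0x0E cont=0 payload=0x0E=14: acc |= 14<<7 -> acc=1819 shift=14 [end]
Varint 2: bytes[4:6] = 9B 0E -> value 1819 (2 byte(s))
  byte[6]=0x87 cont=1 payload=0x07=7: acc |= 7<<0 -> acc=7 shift=7
  byte[7]=0xB0 cont=1 payload=0x30=48: acc |= 48<<7 -> acc=6151 shift=14
  byte[8]=0x5F cont=0 payload=0x5F=95: acc |= 95<<14 -> acc=1562631 shift=21 [end]
Varint 3: bytes[6:9] = 87 B0 5F -> value 1562631 (3 byte(s))
  byte[9]=0x33 cont=0 payload=0x33=51: acc |= 51<<0 -> acc=51 shift=7 [end]
Varint 4: bytes[9:10] = 33 -> value 51 (1 byte(s))

Answer: 4 2 3 1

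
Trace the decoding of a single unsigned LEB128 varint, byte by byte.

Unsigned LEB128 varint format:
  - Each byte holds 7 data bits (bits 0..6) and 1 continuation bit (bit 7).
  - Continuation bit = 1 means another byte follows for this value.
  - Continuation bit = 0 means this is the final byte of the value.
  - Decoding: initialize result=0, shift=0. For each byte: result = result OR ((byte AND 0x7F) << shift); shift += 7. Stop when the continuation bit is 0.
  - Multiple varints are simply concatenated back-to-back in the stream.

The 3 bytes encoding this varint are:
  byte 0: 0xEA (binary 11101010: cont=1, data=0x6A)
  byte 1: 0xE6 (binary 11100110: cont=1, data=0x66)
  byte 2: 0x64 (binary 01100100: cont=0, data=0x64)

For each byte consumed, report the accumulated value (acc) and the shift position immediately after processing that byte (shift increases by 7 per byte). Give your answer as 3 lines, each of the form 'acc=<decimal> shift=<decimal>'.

Answer: acc=106 shift=7
acc=13162 shift=14
acc=1651562 shift=21

Derivation:
byte 0=0xEA: payload=0x6A=106, contrib = 106<<0 = 106; acc -> 106, shift -> 7
byte 1=0xE6: payload=0x66=102, contrib = 102<<7 = 13056; acc -> 13162, shift -> 14
byte 2=0x64: payload=0x64=100, contrib = 100<<14 = 1638400; acc -> 1651562, shift -> 21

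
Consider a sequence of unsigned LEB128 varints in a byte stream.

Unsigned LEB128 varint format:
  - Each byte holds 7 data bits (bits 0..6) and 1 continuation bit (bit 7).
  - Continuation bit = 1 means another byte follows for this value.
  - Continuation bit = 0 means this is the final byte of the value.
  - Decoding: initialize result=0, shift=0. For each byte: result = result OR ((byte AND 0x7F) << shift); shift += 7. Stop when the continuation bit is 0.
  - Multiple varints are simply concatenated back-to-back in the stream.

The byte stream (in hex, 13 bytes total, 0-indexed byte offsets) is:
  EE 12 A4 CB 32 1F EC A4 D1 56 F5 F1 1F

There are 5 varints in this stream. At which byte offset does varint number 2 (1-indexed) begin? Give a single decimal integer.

  byte[0]=0xEE cont=1 payload=0x6E=110: acc |= 110<<0 -> acc=110 shift=7
  byte[1]=0x12 cont=0 payload=0x12=18: acc |= 18<<7 -> acc=2414 shift=14 [end]
Varint 1: bytes[0:2] = EE 12 -> value 2414 (2 byte(s))
  byte[2]=0xA4 cont=1 payload=0x24=36: acc |= 36<<0 -> acc=36 shift=7
  byte[3]=0xCB cont=1 payload=0x4B=75: acc |= 75<<7 -> acc=9636 shift=14
  byte[4]=0x32 cont=0 payload=0x32=50: acc |= 50<<14 -> acc=828836 shift=21 [end]
Varint 2: bytes[2:5] = A4 CB 32 -> value 828836 (3 byte(s))
  byte[5]=0x1F cont=0 payload=0x1F=31: acc |= 31<<0 -> acc=31 shift=7 [end]
Varint 3: bytes[5:6] = 1F -> value 31 (1 byte(s))
  byte[6]=0xEC cont=1 payload=0x6C=108: acc |= 108<<0 -> acc=108 shift=7
  byte[7]=0xA4 cont=1 payload=0x24=36: acc |= 36<<7 -> acc=4716 shift=14
  byte[8]=0xD1 cont=1 payload=0x51=81: acc |= 81<<14 -> acc=1331820 shift=21
  byte[9]=0x56 cont=0 payload=0x56=86: acc |= 86<<21 -> acc=181686892 shift=28 [end]
Varint 4: bytes[6:10] = EC A4 D1 56 -> value 181686892 (4 byte(s))
  byte[10]=0xF5 cont=1 payload=0x75=117: acc |= 117<<0 -> acc=117 shift=7
  byte[11]=0xF1 cont=1 payload=0x71=113: acc |= 113<<7 -> acc=14581 shift=14
  byte[12]=0x1F cont=0 payload=0x1F=31: acc |= 31<<14 -> acc=522485 shift=21 [end]
Varint 5: bytes[10:13] = F5 F1 1F -> value 522485 (3 byte(s))

Answer: 2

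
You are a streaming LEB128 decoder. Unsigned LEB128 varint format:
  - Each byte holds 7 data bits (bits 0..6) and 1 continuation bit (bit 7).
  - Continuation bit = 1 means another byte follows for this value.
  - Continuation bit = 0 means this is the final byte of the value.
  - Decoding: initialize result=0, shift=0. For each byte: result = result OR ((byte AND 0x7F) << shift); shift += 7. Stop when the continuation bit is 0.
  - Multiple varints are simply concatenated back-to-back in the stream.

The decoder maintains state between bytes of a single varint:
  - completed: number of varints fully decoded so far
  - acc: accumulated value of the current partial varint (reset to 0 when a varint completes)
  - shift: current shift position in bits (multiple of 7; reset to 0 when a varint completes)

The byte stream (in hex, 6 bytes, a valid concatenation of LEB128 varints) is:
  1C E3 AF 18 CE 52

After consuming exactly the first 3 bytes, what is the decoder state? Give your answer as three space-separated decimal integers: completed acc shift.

byte[0]=0x1C cont=0 payload=0x1C: varint #1 complete (value=28); reset -> completed=1 acc=0 shift=0
byte[1]=0xE3 cont=1 payload=0x63: acc |= 99<<0 -> completed=1 acc=99 shift=7
byte[2]=0xAF cont=1 payload=0x2F: acc |= 47<<7 -> completed=1 acc=6115 shift=14

Answer: 1 6115 14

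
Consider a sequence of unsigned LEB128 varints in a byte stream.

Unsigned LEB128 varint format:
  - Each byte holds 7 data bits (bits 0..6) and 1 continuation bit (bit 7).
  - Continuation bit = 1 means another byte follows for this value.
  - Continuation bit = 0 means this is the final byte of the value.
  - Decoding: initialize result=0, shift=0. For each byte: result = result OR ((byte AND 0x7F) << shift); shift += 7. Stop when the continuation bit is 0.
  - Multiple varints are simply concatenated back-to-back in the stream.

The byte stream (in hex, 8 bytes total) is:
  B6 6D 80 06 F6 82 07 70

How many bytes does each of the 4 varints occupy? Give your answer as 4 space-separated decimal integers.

  byte[0]=0xB6 cont=1 payload=0x36=54: acc |= 54<<0 -> acc=54 shift=7
  byte[1]=0x6D cont=0 payload=0x6D=109: acc |= 109<<7 -> acc=14006 shift=14 [end]
Varint 1: bytes[0:2] = B6 6D -> value 14006 (2 byte(s))
  byte[2]=0x80 cont=1 payload=0x00=0: acc |= 0<<0 -> acc=0 shift=7
  byte[3]=0x06 cont=0 payload=0x06=6: acc |= 6<<7 -> acc=768 shift=14 [end]
Varint 2: bytes[2:4] = 80 06 -> value 768 (2 byte(s))
  byte[4]=0xF6 cont=1 payload=0x76=118: acc |= 118<<0 -> acc=118 shift=7
  byte[5]=0x82 cont=1 payload=0x02=2: acc |= 2<<7 -> acc=374 shift=14
  byte[6]=0x07 cont=0 payload=0x07=7: acc |= 7<<14 -> acc=115062 shift=21 [end]
Varint 3: bytes[4:7] = F6 82 07 -> value 115062 (3 byte(s))
  byte[7]=0x70 cont=0 payload=0x70=112: acc |= 112<<0 -> acc=112 shift=7 [end]
Varint 4: bytes[7:8] = 70 -> value 112 (1 byte(s))

Answer: 2 2 3 1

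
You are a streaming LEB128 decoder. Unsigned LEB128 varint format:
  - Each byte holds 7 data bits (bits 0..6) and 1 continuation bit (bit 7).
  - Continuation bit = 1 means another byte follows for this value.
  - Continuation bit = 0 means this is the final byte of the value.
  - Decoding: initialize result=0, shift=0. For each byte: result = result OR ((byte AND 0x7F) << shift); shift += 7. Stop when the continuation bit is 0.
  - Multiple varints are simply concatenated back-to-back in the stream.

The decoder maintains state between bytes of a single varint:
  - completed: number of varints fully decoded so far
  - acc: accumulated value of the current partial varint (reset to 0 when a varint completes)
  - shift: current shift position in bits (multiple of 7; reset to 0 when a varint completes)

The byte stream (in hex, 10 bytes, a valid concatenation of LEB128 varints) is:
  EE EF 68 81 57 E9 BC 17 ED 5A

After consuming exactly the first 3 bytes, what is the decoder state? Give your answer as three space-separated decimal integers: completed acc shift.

Answer: 1 0 0

Derivation:
byte[0]=0xEE cont=1 payload=0x6E: acc |= 110<<0 -> completed=0 acc=110 shift=7
byte[1]=0xEF cont=1 payload=0x6F: acc |= 111<<7 -> completed=0 acc=14318 shift=14
byte[2]=0x68 cont=0 payload=0x68: varint #1 complete (value=1718254); reset -> completed=1 acc=0 shift=0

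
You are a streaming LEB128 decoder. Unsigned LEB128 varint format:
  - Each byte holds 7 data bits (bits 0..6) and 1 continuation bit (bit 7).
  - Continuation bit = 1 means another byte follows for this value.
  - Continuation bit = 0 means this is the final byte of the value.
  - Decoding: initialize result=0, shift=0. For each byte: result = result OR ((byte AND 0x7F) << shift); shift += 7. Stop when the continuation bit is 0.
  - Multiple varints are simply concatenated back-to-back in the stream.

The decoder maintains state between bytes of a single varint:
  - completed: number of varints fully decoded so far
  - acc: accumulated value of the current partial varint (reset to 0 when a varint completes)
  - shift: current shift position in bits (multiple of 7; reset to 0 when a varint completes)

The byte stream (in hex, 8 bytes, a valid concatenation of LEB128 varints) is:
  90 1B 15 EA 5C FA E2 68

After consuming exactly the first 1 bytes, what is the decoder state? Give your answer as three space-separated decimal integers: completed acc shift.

byte[0]=0x90 cont=1 payload=0x10: acc |= 16<<0 -> completed=0 acc=16 shift=7

Answer: 0 16 7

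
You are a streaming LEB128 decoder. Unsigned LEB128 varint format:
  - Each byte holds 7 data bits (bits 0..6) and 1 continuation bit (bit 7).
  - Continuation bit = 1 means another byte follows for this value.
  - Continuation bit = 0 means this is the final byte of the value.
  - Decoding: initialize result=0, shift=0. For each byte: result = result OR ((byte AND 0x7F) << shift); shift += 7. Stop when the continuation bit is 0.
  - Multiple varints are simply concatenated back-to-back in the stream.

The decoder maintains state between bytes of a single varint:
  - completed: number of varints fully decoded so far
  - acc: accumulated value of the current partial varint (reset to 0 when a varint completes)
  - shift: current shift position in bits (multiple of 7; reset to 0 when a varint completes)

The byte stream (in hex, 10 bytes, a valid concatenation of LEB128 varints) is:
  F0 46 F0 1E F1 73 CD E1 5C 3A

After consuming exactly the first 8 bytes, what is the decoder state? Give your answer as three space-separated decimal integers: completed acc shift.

Answer: 3 12493 14

Derivation:
byte[0]=0xF0 cont=1 payload=0x70: acc |= 112<<0 -> completed=0 acc=112 shift=7
byte[1]=0x46 cont=0 payload=0x46: varint #1 complete (value=9072); reset -> completed=1 acc=0 shift=0
byte[2]=0xF0 cont=1 payload=0x70: acc |= 112<<0 -> completed=1 acc=112 shift=7
byte[3]=0x1E cont=0 payload=0x1E: varint #2 complete (value=3952); reset -> completed=2 acc=0 shift=0
byte[4]=0xF1 cont=1 payload=0x71: acc |= 113<<0 -> completed=2 acc=113 shift=7
byte[5]=0x73 cont=0 payload=0x73: varint #3 complete (value=14833); reset -> completed=3 acc=0 shift=0
byte[6]=0xCD cont=1 payload=0x4D: acc |= 77<<0 -> completed=3 acc=77 shift=7
byte[7]=0xE1 cont=1 payload=0x61: acc |= 97<<7 -> completed=3 acc=12493 shift=14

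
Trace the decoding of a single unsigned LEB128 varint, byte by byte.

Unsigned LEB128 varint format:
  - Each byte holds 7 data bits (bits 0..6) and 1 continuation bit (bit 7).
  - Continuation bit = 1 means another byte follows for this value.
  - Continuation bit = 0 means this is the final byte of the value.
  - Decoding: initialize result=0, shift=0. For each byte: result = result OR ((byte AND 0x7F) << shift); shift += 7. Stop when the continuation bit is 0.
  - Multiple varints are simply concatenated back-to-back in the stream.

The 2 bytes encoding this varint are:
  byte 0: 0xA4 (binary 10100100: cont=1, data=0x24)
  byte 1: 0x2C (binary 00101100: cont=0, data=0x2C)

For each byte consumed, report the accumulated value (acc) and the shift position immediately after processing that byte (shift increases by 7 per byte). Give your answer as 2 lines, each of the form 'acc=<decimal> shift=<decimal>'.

Answer: acc=36 shift=7
acc=5668 shift=14

Derivation:
byte 0=0xA4: payload=0x24=36, contrib = 36<<0 = 36; acc -> 36, shift -> 7
byte 1=0x2C: payload=0x2C=44, contrib = 44<<7 = 5632; acc -> 5668, shift -> 14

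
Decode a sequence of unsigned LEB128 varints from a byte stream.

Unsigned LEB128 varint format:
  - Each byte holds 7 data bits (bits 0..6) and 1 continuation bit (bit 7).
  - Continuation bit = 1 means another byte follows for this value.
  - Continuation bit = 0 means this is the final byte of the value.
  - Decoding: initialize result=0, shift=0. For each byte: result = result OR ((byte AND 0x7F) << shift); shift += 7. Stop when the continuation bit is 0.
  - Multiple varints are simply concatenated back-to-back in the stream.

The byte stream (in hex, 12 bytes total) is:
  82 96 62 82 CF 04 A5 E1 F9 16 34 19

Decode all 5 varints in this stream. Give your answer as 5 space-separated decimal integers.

Answer: 1608450 75650 48132261 52 25

Derivation:
  byte[0]=0x82 cont=1 payload=0x02=2: acc |= 2<<0 -> acc=2 shift=7
  byte[1]=0x96 cont=1 payload=0x16=22: acc |= 22<<7 -> acc=2818 shift=14
  byte[2]=0x62 cont=0 payload=0x62=98: acc |= 98<<14 -> acc=1608450 shift=21 [end]
Varint 1: bytes[0:3] = 82 96 62 -> value 1608450 (3 byte(s))
  byte[3]=0x82 cont=1 payload=0x02=2: acc |= 2<<0 -> acc=2 shift=7
  byte[4]=0xCF cont=1 payload=0x4F=79: acc |= 79<<7 -> acc=10114 shift=14
  byte[5]=0x04 cont=0 payload=0x04=4: acc |= 4<<14 -> acc=75650 shift=21 [end]
Varint 2: bytes[3:6] = 82 CF 04 -> value 75650 (3 byte(s))
  byte[6]=0xA5 cont=1 payload=0x25=37: acc |= 37<<0 -> acc=37 shift=7
  byte[7]=0xE1 cont=1 payload=0x61=97: acc |= 97<<7 -> acc=12453 shift=14
  byte[8]=0xF9 cont=1 payload=0x79=121: acc |= 121<<14 -> acc=1994917 shift=21
  byte[9]=0x16 cont=0 payload=0x16=22: acc |= 22<<21 -> acc=48132261 shift=28 [end]
Varint 3: bytes[6:10] = A5 E1 F9 16 -> value 48132261 (4 byte(s))
  byte[10]=0x34 cont=0 payload=0x34=52: acc |= 52<<0 -> acc=52 shift=7 [end]
Varint 4: bytes[10:11] = 34 -> value 52 (1 byte(s))
  byte[11]=0x19 cont=0 payload=0x19=25: acc |= 25<<0 -> acc=25 shift=7 [end]
Varint 5: bytes[11:12] = 19 -> value 25 (1 byte(s))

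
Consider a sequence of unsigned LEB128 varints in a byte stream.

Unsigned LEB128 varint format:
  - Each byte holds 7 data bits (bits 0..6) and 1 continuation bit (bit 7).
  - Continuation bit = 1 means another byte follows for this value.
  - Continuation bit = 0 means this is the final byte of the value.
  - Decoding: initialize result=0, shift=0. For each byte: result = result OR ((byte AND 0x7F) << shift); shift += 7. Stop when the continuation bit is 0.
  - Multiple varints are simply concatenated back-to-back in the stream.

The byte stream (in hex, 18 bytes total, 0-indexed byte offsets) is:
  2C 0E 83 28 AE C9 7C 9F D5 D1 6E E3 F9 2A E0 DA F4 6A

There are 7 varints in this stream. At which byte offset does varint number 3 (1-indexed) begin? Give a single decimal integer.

  byte[0]=0x2C cont=0 payload=0x2C=44: acc |= 44<<0 -> acc=44 shift=7 [end]
Varint 1: bytes[0:1] = 2C -> value 44 (1 byte(s))
  byte[1]=0x0E cont=0 payload=0x0E=14: acc |= 14<<0 -> acc=14 shift=7 [end]
Varint 2: bytes[1:2] = 0E -> value 14 (1 byte(s))
  byte[2]=0x83 cont=1 payload=0x03=3: acc |= 3<<0 -> acc=3 shift=7
  byte[3]=0x28 cont=0 payload=0x28=40: acc |= 40<<7 -> acc=5123 shift=14 [end]
Varint 3: bytes[2:4] = 83 28 -> value 5123 (2 byte(s))
  byte[4]=0xAE cont=1 payload=0x2E=46: acc |= 46<<0 -> acc=46 shift=7
  byte[5]=0xC9 cont=1 payload=0x49=73: acc |= 73<<7 -> acc=9390 shift=14
  byte[6]=0x7C cont=0 payload=0x7C=124: acc |= 124<<14 -> acc=2041006 shift=21 [end]
Varint 4: bytes[4:7] = AE C9 7C -> value 2041006 (3 byte(s))
  byte[7]=0x9F cont=1 payload=0x1F=31: acc |= 31<<0 -> acc=31 shift=7
  byte[8]=0xD5 cont=1 payload=0x55=85: acc |= 85<<7 -> acc=10911 shift=14
  byte[9]=0xD1 cont=1 payload=0x51=81: acc |= 81<<14 -> acc=1338015 shift=21
  byte[10]=0x6E cont=0 payload=0x6E=110: acc |= 110<<21 -> acc=232024735 shift=28 [end]
Varint 5: bytes[7:11] = 9F D5 D1 6E -> value 232024735 (4 byte(s))
  byte[11]=0xE3 cont=1 payload=0x63=99: acc |= 99<<0 -> acc=99 shift=7
  byte[12]=0xF9 cont=1 payload=0x79=121: acc |= 121<<7 -> acc=15587 shift=14
  byte[13]=0x2A cont=0 payload=0x2A=42: acc |= 42<<14 -> acc=703715 shift=21 [end]
Varint 6: bytes[11:14] = E3 F9 2A -> value 703715 (3 byte(s))
  byte[14]=0xE0 cont=1 payload=0x60=96: acc |= 96<<0 -> acc=96 shift=7
  byte[15]=0xDA cont=1 payload=0x5A=90: acc |= 90<<7 -> acc=11616 shift=14
  byte[16]=0xF4 cont=1 payload=0x74=116: acc |= 116<<14 -> acc=1912160 shift=21
  byte[17]=0x6A cont=0 payload=0x6A=106: acc |= 106<<21 -> acc=224210272 shift=28 [end]
Varint 7: bytes[14:18] = E0 DA F4 6A -> value 224210272 (4 byte(s))

Answer: 2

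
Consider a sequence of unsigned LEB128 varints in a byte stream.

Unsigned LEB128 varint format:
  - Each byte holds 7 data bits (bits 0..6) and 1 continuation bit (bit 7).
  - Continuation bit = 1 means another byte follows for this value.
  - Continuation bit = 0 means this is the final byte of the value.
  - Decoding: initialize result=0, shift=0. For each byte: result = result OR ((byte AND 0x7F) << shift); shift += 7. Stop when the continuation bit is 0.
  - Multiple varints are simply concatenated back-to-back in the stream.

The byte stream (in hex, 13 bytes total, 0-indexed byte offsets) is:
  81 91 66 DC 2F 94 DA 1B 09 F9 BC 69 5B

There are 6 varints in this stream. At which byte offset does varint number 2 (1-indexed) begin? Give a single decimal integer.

Answer: 3

Derivation:
  byte[0]=0x81 cont=1 payload=0x01=1: acc |= 1<<0 -> acc=1 shift=7
  byte[1]=0x91 cont=1 payload=0x11=17: acc |= 17<<7 -> acc=2177 shift=14
  byte[2]=0x66 cont=0 payload=0x66=102: acc |= 102<<14 -> acc=1673345 shift=21 [end]
Varint 1: bytes[0:3] = 81 91 66 -> value 1673345 (3 byte(s))
  byte[3]=0xDC cont=1 payload=0x5C=92: acc |= 92<<0 -> acc=92 shift=7
  byte[4]=0x2F cont=0 payload=0x2F=47: acc |= 47<<7 -> acc=6108 shift=14 [end]
Varint 2: bytes[3:5] = DC 2F -> value 6108 (2 byte(s))
  byte[5]=0x94 cont=1 payload=0x14=20: acc |= 20<<0 -> acc=20 shift=7
  byte[6]=0xDA cont=1 payload=0x5A=90: acc |= 90<<7 -> acc=11540 shift=14
  byte[7]=0x1B cont=0 payload=0x1B=27: acc |= 27<<14 -> acc=453908 shift=21 [end]
Varint 3: bytes[5:8] = 94 DA 1B -> value 453908 (3 byte(s))
  byte[8]=0x09 cont=0 payload=0x09=9: acc |= 9<<0 -> acc=9 shift=7 [end]
Varint 4: bytes[8:9] = 09 -> value 9 (1 byte(s))
  byte[9]=0xF9 cont=1 payload=0x79=121: acc |= 121<<0 -> acc=121 shift=7
  byte[10]=0xBC cont=1 payload=0x3C=60: acc |= 60<<7 -> acc=7801 shift=14
  byte[11]=0x69 cont=0 payload=0x69=105: acc |= 105<<14 -> acc=1728121 shift=21 [end]
Varint 5: bytes[9:12] = F9 BC 69 -> value 1728121 (3 byte(s))
  byte[12]=0x5B cont=0 payload=0x5B=91: acc |= 91<<0 -> acc=91 shift=7 [end]
Varint 6: bytes[12:13] = 5B -> value 91 (1 byte(s))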